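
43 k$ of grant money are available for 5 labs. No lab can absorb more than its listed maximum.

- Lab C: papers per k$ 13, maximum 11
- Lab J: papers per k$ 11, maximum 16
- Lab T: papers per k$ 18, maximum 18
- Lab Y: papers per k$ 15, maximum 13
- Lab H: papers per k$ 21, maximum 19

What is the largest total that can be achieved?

813

Highest papers per k$ first: Lab H 21 > Lab T 18 > Lab Y 15 > Lab C 13 > Lab J 11.
Give Lab H 19 to hit its cap of 19 — 24 left.
Lab T: +18 to 18 (cap) — 6 left.
Only 6 left; Lab Y takes them to reach 6.
Total = 18×18 + 15×6 + 21×19 = 813.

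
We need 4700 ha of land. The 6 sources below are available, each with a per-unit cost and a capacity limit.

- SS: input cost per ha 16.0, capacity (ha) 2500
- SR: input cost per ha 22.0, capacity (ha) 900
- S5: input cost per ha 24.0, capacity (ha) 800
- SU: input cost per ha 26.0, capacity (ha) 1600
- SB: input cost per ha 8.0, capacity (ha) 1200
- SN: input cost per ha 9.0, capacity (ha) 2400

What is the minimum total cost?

48800

Use sources in increasing cost order.
Take 1200 from SB at 8.0 → need 3500 more.
SN at 9.0: take all 2400 ha → 1100 still needed.
Take 1100 from SS at 16.0 to finish.
SR, S5, SU: unused.
Cost = 1200×8.0 + 2400×9.0 + 1100×16.0 = 48800.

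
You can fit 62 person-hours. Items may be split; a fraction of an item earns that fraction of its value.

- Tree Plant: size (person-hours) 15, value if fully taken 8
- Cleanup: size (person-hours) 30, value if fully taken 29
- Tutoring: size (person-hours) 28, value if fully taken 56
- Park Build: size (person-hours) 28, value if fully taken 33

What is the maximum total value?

94.8

Rank by value-to-size ratio: Tutoring 56/28≈2, Park Build 33/28≈1.18, Cleanup 29/30≈0.967, Tree Plant 8/15≈0.533.
Take all of Tutoring (28 person-hours, value 56) → 34 person-hours left.
All 28 person-hours of Park Build fit (value 33) → 6 remain.
Only 6 person-hours remain; take 6/30 of Cleanup for value 29×6/30 = 5.8.
Total value = 94.8.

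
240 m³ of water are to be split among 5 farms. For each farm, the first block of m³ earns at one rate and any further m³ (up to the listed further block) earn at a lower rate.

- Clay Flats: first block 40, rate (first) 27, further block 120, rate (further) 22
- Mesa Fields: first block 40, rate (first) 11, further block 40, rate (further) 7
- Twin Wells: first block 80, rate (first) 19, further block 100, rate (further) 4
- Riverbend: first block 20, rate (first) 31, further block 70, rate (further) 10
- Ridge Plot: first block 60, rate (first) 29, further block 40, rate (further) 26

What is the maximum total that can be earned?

6240

Order all 10 blocks by rate: Riverbend/first 31 > Ridge Plot/first 29 > Clay Flats/first 27 > Ridge Plot/second 26 > Clay Flats/second 22 > Twin Wells/first 19 > Mesa Fields/first 11 > Riverbend/second 10 > Mesa Fields/second 7 > Twin Wells/second 4.
Riverbend first at 31: fill all 20 — 220 left.
Ridge Plot first at 29: fill all 60 — 160 left.
Clay Flats first at 27: fill all 40 — 120 left.
Ridge Plot second at 26: fill all 40 — 80 left.
80 remain; put them into Clay Flats second at 22.
Total = 31×20 + 29×60 + 27×40 + 26×40 + 22×80 = 6240.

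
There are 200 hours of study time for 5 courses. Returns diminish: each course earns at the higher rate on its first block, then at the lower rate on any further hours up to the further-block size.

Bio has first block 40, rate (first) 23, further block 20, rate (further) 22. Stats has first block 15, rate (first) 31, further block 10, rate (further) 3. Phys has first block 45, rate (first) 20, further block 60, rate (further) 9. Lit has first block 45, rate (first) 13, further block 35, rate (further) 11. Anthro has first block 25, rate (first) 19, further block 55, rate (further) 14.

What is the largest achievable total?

Rank every tier by rate: Stats/first 31 > Bio/first 23 > Bio/second 22 > Phys/first 20 > Anthro/first 19 > Anthro/second 14 > Lit/first 13 > Lit/second 11 > Phys/second 9 > Stats/second 3.
Fill Stats first block (15 at 31) — 185 left.
Bio/first (23): +40 — 145 left.
Bio/second (22): +20 — 125 left.
Phys first at 20: fill all 45 — 80 left.
Anthro/first (19): +25 — 55 left.
Fill Anthro second block (55 at 14) — 0 left.
Total = 31×15 + 23×40 + 22×20 + 20×45 + 19×25 + 14×55 = 3970.

3970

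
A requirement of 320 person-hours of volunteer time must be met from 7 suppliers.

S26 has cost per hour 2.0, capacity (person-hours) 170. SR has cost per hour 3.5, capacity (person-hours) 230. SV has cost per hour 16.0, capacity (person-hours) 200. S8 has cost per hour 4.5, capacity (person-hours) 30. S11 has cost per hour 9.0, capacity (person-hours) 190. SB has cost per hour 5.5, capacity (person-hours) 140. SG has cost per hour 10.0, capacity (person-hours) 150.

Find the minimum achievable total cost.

Use suppliers in increasing cost order.
S26 at 2.0: take all 170 person-hours — 150 still needed.
SR (3.5): take the remaining 150 — done.
S8, SB, S11, SG, SV: unused.
Cost = 170×2.0 + 150×3.5 = 865.

865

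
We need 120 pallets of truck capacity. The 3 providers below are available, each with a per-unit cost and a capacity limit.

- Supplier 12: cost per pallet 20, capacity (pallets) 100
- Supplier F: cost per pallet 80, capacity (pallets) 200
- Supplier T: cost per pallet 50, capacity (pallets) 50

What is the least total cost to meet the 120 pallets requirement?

3000

Fill from the cheapest provider first.
Supplier 12 at 20: take all 100 pallets → 20 still needed.
Supplier T (50): take the remaining 20 → done.
Supplier F: unused.
Cost = 100×20 + 20×50 = 3000.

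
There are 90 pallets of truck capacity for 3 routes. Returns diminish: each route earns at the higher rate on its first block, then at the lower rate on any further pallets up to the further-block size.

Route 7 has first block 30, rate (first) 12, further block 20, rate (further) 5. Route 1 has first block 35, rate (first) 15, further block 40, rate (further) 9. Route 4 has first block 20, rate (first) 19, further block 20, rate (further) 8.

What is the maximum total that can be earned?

1310

Order all 6 blocks by rate: Route 4/tier1 19 > Route 1/tier1 15 > Route 7/tier1 12 > Route 1/tier2 9 > Route 4/tier2 8 > Route 7/tier2 5.
Fill Route 4 tier1 block (20 at 19) — 70 left.
Fill Route 1 tier1 block (35 at 15) — 35 left.
Fill Route 7 tier1 block (30 at 12) — 5 left.
5 remain; put them into Route 1 tier2 at 9.
Total = 19×20 + 15×35 + 12×30 + 9×5 = 1310.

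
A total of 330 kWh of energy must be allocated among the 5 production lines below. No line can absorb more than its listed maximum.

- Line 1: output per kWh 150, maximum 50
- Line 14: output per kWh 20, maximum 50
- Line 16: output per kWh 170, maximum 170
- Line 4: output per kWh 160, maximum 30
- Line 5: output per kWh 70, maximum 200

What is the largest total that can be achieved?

Highest output per kWh first: Line 16 170 > Line 4 160 > Line 1 150 > Line 5 70 > Line 14 20.
Give Line 16 170 to hit its cap of 170 ; 160 left.
Line 4 takes 30 to reach its cap of 30 ; 130 left.
Line 1: +50 to 50 (cap) ; 80 left.
Line 5: +80 (room for 200) → 80. Pool exhausted.
Total = 150×50 + 170×170 + 160×30 + 70×80 = 46800.

46800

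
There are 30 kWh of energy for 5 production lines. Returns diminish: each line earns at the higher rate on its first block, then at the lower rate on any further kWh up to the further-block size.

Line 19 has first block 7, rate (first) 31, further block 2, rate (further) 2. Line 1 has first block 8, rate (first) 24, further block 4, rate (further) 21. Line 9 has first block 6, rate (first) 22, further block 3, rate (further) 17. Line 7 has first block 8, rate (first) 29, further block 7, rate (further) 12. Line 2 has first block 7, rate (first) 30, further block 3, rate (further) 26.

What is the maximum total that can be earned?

857

Rank every tier by rate: Line 19/T1 31 > Line 2/T1 30 > Line 7/T1 29 > Line 2/T2 26 > Line 1/T1 24 > Line 9/T1 22 > Line 1/T2 21 > Line 9/T2 17 > Line 7/T2 12 > Line 19/T2 2.
Line 19/T1 (31): +7 — 23 left.
Line 2 T1 at 30: fill all 7 — 16 left.
Fill Line 7 T1 block (8 at 29) — 8 left.
Fill Line 2 T2 block (3 at 26) — 5 left.
Line 1/T1: +5 of 8 at 24; pool empty.
Total = 31×7 + 30×7 + 29×8 + 26×3 + 24×5 = 857.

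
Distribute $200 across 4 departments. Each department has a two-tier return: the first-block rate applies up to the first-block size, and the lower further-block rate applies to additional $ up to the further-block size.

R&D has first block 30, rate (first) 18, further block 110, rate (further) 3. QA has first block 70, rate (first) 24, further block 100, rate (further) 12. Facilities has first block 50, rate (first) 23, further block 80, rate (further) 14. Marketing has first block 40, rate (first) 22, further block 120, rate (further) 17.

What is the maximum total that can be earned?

Rank every tier by rate: QA/T1 24 > Facilities/T1 23 > Marketing/T1 22 > R&D/T1 18 > Marketing/T2 17 > Facilities/T2 14 > QA/T2 12 > R&D/T2 3.
QA/T1 (24): +70 ; 130 left.
Facilities/T1 (23): +50 ; 80 left.
Marketing/T1 (22): +40 ; 40 left.
Fill R&D T1 block (30 at 18) ; 10 left.
Marketing T2 at 17: only 10 left, fill 10.
Total = 24×70 + 23×50 + 22×40 + 18×30 + 17×10 = 4420.

4420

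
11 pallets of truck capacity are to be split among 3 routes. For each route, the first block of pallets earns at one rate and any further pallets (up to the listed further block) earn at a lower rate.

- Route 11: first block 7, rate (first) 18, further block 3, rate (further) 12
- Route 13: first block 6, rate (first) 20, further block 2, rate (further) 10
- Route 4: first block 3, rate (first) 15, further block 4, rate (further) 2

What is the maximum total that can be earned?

210

Order all 6 blocks by rate: Route 13/tier1 20 > Route 11/tier1 18 > Route 4/tier1 15 > Route 11/tier2 12 > Route 13/tier2 10 > Route 4/tier2 2.
Route 13/tier1 (20): +6 → 5 left.
Route 11 tier1 at 18: only 5 left, fill 5.
Total = 20×6 + 18×5 = 210.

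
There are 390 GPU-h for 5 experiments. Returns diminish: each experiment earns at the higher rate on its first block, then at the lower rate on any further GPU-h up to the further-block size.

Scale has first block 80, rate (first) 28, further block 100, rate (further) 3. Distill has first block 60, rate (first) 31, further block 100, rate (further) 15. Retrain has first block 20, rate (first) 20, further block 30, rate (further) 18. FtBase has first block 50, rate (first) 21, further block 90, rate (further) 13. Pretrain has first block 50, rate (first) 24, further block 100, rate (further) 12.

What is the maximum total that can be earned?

8790

Treat each block as its own option and order by rate: Distill/T1 31 > Scale/T1 28 > Pretrain/T1 24 > FtBase/T1 21 > Retrain/T1 20 > Retrain/T2 18 > Distill/T2 15 > FtBase/T2 13 > Pretrain/T2 12 > Scale/T2 3.
Distill/T1 (31): +60 → 330 left.
Scale T1 at 28: fill all 80 → 250 left.
Pretrain/T1 (24): +50 → 200 left.
Fill FtBase T1 block (50 at 21) → 150 left.
Retrain T1 at 20: fill all 20 → 130 left.
Retrain T2 at 18: fill all 30 → 100 left.
Fill Distill T2 block (100 at 15) → 0 left.
Total = 31×60 + 28×80 + 24×50 + 21×50 + 20×20 + 18×30 + 15×100 = 8790.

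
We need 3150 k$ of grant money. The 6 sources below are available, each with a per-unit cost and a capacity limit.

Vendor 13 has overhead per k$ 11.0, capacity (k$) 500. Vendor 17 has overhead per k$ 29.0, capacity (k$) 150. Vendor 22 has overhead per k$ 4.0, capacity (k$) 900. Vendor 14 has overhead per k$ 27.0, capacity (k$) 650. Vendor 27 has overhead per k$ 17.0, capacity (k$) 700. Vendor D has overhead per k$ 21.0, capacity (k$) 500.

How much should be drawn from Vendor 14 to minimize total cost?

Fill from the cheapest source first.
Take 900 from Vendor 22 at 4.0 → need 2250 more.
Vendor 13 (11.0): use full 500 → 1750 k$ to go.
Take 700 from Vendor 27 at 17.0 → need 1050 more.
Vendor D (21.0): use full 500 → 550 k$ to go.
Vendor 14 (27.0): take the remaining 550 → done.
Vendor 17: unused.

550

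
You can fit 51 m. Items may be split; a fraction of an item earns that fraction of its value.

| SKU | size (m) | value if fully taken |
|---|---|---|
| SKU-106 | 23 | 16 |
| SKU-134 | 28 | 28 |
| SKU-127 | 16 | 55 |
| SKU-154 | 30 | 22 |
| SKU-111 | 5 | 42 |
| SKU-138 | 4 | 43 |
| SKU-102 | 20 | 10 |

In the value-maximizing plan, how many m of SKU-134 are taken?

Rank by value-to-size ratio: SKU-138 43/4≈10.8, SKU-111 42/5≈8.4, SKU-127 55/16≈3.44, SKU-134 28/28≈1, SKU-154 22/30≈0.733, SKU-106 16/23≈0.696, SKU-102 10/20≈0.5.
Take all of SKU-138 (4 m, value 43) — 47 m left.
All 5 m of SKU-111 fit (value 42) — 42 remain.
SKU-127: take in full, 16 m for value 55 — 26 left.
Only 26 m remain; take 26/28 of SKU-134 for value 28×26/28 = 26.

26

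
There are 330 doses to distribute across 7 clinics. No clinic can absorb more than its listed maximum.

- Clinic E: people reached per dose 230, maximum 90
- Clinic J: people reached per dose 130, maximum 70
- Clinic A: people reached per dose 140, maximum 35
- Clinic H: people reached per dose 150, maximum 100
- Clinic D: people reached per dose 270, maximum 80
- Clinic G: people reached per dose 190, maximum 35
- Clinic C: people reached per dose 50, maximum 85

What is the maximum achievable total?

67450

Highest people reached per dose first: Clinic D 270 > Clinic E 230 > Clinic G 190 > Clinic H 150 > Clinic A 140 > Clinic J 130 > Clinic C 50.
Clinic D takes 80 to reach its cap of 80 — 250 left.
Clinic E: +90 to 90 (cap) — 160 left.
Give Clinic G 35 to hit its cap of 35 — 125 left.
Give Clinic H 100 to hit its cap of 100 — 25 left.
Clinic A has room for 35 but only 25 remain, so it gets 25.
Total = 230×90 + 140×25 + 150×100 + 270×80 + 190×35 = 67450.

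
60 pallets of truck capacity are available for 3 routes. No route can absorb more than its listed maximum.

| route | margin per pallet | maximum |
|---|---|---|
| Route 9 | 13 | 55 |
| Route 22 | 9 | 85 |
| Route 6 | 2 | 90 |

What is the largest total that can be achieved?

Rank by margin per pallet: Route 9 13 > Route 22 9 > Route 6 2.
Route 9: +55 to 55 (cap) ; 5 left.
Route 22: +5 (room for 85) → 5. Pool exhausted.
Total = 13×55 + 9×5 = 760.

760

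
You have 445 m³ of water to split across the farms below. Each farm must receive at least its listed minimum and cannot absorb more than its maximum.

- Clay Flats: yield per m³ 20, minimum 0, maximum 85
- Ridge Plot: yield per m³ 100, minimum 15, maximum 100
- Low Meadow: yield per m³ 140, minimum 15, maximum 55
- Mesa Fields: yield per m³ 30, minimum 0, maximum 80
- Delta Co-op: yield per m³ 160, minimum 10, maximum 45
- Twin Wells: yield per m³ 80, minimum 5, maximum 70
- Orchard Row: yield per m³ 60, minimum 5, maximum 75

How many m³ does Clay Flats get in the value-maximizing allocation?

20

Meeting every minimum uses 0+15+15+0+10+5+5 = 50 m³, leaving 395.
Rank by yield per m³: Delta Co-op 160 > Low Meadow 140 > Ridge Plot 100 > Twin Wells 80 > Orchard Row 60 > Mesa Fields 30 > Clay Flats 20.
Delta Co-op: +35 to 45 (cap) — 360 left.
Low Meadow takes 40 more to reach its cap of 55 — 320 left.
Ridge Plot takes 85 more to reach its cap of 100 — 235 left.
Twin Wells: +65 to 70 (cap) — 170 left.
Give Orchard Row 70 more to hit its cap of 75 — 100 left.
Mesa Fields takes 80 more to reach its cap of 80 — 20 left.
Clay Flats: +20 (room for 85) → 20. Pool exhausted.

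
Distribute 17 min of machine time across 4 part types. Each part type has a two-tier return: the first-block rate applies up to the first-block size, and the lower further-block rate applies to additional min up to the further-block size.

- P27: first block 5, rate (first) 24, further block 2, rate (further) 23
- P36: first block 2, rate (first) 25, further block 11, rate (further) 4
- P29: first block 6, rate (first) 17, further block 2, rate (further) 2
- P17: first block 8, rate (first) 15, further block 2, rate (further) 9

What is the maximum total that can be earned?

Rank every tier by rate: P36/tier1 25 > P27/tier1 24 > P27/tier2 23 > P29/tier1 17 > P17/tier1 15 > P17/tier2 9 > P36/tier2 4 > P29/tier2 2.
P36/tier1 (25): +2 → 15 left.
P27/tier1 (24): +5 → 10 left.
P27 tier2 at 23: fill all 2 → 8 left.
Fill P29 tier1 block (6 at 17) → 2 left.
P17/tier1: +2 of 8 at 15; pool empty.
Total = 25×2 + 24×5 + 23×2 + 17×6 + 15×2 = 348.

348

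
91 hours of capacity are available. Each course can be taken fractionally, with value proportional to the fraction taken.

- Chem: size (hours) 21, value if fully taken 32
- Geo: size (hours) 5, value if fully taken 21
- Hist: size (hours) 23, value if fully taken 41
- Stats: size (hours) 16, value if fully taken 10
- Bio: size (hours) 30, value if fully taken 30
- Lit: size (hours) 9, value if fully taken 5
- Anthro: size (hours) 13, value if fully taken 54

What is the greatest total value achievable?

Best value per unit of size first: Geo 21/5≈4.2, Anthro 54/13≈4.15, Hist 41/23≈1.78, Chem 32/21≈1.52, Bio 30/30≈1, Stats 10/16≈0.625, Lit 5/9≈0.556.
Geo: take in full, 5 hours for value 21 — 86 left.
Anthro: take in full, 13 hours for value 54 — 73 left.
Take all of Hist (23 hours, value 41) — 50 hours left.
All 21 hours of Chem fit (value 32) — 29 remain.
Only 29 hours remain; take 29/30 of Bio for value 30×29/30 = 29.
Total value = 177.

177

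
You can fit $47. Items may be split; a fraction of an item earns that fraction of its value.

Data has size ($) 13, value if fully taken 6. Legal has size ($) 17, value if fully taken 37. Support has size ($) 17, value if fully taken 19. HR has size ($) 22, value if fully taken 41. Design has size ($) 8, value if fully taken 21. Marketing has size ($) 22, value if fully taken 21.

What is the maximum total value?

Best value per unit of size first: Design 21/8≈2.62, Legal 37/17≈2.18, HR 41/22≈1.86, Support 19/17≈1.12, Marketing 21/22≈0.955, Data 6/13≈0.462.
All 8 $ of Design fit (value 21) → 39 remain.
Take all of Legal (17 $, value 37) → 22 $ left.
All 22 $ of HR fit (value 41) → 0 remain.
Total value = 99.

99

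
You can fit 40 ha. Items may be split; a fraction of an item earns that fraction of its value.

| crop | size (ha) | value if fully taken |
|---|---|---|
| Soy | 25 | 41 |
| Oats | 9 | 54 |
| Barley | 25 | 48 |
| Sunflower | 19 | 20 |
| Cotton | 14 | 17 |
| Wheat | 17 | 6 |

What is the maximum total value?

111.84

Sort by value density: Oats 54/9≈6, Barley 48/25≈1.92, Soy 41/25≈1.64, Cotton 17/14≈1.21, Sunflower 20/19≈1.05, Wheat 6/17≈0.353.
All 9 ha of Oats fit (value 54) → 31 remain.
Take all of Barley (25 ha, value 48) → 6 ha left.
6 ha left: a 6/25 share of Soy gives 41×6/25 = 9.84.
Total value = 111.84.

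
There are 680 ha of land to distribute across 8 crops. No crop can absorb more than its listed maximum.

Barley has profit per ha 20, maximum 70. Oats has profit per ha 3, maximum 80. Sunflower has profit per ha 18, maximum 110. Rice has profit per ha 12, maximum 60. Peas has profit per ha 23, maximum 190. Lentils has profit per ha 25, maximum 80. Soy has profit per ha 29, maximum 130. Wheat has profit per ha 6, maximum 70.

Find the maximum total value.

Rank by profit per ha: Soy 29 > Lentils 25 > Peas 23 > Barley 20 > Sunflower 18 > Rice 12 > Wheat 6 > Oats 3.
Soy: +130 to 130 (cap) ; 550 left.
Lentils takes 80 to reach its cap of 80 ; 470 left.
Give Peas 190 to hit its cap of 190 ; 280 left.
Barley: +70 to 70 (cap) ; 210 left.
Sunflower: +110 to 110 (cap) ; 100 left.
Rice takes 60 to reach its cap of 60 ; 40 left.
Only 40 left; Wheat takes them to reach 40.
Total = 20×70 + 18×110 + 12×60 + 23×190 + 25×80 + 29×130 + 6×40 = 14480.

14480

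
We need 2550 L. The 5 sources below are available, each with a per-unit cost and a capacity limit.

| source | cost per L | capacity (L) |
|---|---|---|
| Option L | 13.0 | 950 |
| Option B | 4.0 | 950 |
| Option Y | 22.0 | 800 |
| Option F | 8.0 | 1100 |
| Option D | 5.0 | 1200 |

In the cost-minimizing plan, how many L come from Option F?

Use sources in increasing cost order.
Option B at 4.0: take all 950 L → 1600 still needed.
Option D at 5.0: take all 1200 L → 400 still needed.
Take 400 from Option F at 8.0 to finish.
Option L, Option Y: unused.

400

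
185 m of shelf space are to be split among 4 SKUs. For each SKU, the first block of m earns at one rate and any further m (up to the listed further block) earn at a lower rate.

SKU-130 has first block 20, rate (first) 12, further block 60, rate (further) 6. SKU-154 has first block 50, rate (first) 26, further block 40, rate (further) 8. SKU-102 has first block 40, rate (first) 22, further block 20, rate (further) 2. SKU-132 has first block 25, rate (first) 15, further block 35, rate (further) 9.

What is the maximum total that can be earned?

3230

Rank every tier by rate: SKU-154/tier1 26 > SKU-102/tier1 22 > SKU-132/tier1 15 > SKU-130/tier1 12 > SKU-132/tier2 9 > SKU-154/tier2 8 > SKU-130/tier2 6 > SKU-102/tier2 2.
SKU-154/tier1 (26): +50 → 135 left.
SKU-102 tier1 at 22: fill all 40 → 95 left.
SKU-132/tier1 (15): +25 → 70 left.
SKU-130 tier1 at 12: fill all 20 → 50 left.
Fill SKU-132 tier2 block (35 at 9) → 15 left.
SKU-154/tier2: +15 of 40 at 8; pool empty.
Total = 26×50 + 22×40 + 15×25 + 12×20 + 9×35 + 8×15 = 3230.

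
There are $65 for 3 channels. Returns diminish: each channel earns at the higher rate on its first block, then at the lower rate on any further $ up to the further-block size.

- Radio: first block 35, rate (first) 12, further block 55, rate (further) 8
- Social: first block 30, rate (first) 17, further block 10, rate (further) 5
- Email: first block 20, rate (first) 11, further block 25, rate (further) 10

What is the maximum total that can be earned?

Order all 6 blocks by rate: Social/T1 17 > Radio/T1 12 > Email/T1 11 > Email/T2 10 > Radio/T2 8 > Social/T2 5.
Fill Social T1 block (30 at 17) — 35 left.
Radio/T1 (12): +35 — 0 left.
Total = 17×30 + 12×35 = 930.

930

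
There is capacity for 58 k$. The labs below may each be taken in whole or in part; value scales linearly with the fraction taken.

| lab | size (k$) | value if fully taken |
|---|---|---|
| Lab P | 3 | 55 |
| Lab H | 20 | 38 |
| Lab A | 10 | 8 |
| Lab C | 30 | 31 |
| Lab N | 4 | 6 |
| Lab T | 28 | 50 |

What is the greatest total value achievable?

Sort by value density: Lab P 55/3≈18.3, Lab H 38/20≈1.9, Lab T 50/28≈1.79, Lab N 6/4≈1.5, Lab C 31/30≈1.03, Lab A 8/10≈0.8.
Lab P: take in full, 3 k$ for value 55 → 55 left.
Lab H: take in full, 20 k$ for value 38 → 35 left.
Lab T: take in full, 28 k$ for value 50 → 7 left.
All 4 k$ of Lab N fit (value 6) → 3 remain.
Fill the last 3 k$ with part of Lab C: 3/30 of it earns 3.1.
Total value = 152.1.

152.1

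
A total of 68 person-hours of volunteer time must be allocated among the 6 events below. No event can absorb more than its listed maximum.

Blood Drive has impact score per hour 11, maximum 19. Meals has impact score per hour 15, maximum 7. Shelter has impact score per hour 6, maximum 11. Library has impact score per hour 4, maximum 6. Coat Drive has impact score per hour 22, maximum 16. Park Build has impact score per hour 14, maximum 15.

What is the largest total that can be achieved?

942

Order the events by impact score per hour: Coat Drive 22 > Meals 15 > Park Build 14 > Blood Drive 11 > Shelter 6 > Library 4.
Coat Drive takes 16 to reach its cap of 16 ; 52 left.
Meals takes 7 to reach its cap of 7 ; 45 left.
Park Build: +15 to 15 (cap) ; 30 left.
Blood Drive: +19 to 19 (cap) ; 11 left.
Give Shelter 11 to hit its cap of 11 ; 0 left.
Total = 11×19 + 15×7 + 6×11 + 22×16 + 14×15 = 942.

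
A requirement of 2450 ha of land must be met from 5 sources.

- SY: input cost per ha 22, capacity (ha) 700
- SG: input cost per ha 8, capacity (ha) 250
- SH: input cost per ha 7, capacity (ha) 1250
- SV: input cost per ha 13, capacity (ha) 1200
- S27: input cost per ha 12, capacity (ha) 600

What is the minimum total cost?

22500

Cheapest first:
SH (7): use full 1250 ; 1200 ha to go.
SG at 8: take all 250 ha ; 950 still needed.
S27 at 12: take all 600 ha ; 350 still needed.
SV at 13: take 350 of its 1200 ; requirement met.
SY: unused.
Cost = 1250×7 + 250×8 + 600×12 + 350×13 = 22500.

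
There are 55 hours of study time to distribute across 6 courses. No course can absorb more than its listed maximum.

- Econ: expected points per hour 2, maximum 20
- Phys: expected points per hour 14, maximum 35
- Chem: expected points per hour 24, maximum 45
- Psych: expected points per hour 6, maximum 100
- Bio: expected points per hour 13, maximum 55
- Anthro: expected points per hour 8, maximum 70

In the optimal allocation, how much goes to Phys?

10

Rank by expected points per hour: Chem 24 > Phys 14 > Bio 13 > Anthro 8 > Psych 6 > Econ 2.
Chem takes 45 to reach its cap of 45 → 10 left.
Only 10 left; Phys takes them to reach 10.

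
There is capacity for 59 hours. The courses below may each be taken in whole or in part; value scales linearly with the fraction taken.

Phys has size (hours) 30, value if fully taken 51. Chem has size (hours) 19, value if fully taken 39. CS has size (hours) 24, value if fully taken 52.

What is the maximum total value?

118.2

Sort by value density: CS 52/24≈2.17, Chem 39/19≈2.05, Phys 51/30≈1.7.
CS: take in full, 24 hours for value 52 → 35 left.
All 19 hours of Chem fit (value 39) → 16 remain.
Only 16 hours remain; take 16/30 of Phys for value 51×16/30 = 27.2.
Total value = 118.2.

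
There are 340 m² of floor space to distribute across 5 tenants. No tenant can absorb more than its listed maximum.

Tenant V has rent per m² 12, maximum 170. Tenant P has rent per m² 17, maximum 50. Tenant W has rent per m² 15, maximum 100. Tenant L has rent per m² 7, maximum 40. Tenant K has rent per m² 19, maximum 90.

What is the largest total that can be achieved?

Order the tenants by rent per m²: Tenant K 19 > Tenant P 17 > Tenant W 15 > Tenant V 12 > Tenant L 7.
Tenant K: +90 to 90 (cap) — 250 left.
Give Tenant P 50 to hit its cap of 50 — 200 left.
Tenant W: +100 to 100 (cap) — 100 left.
Tenant V has room for 170 but only 100 remain, so it gets 100.
Total = 12×100 + 17×50 + 15×100 + 19×90 = 5260.

5260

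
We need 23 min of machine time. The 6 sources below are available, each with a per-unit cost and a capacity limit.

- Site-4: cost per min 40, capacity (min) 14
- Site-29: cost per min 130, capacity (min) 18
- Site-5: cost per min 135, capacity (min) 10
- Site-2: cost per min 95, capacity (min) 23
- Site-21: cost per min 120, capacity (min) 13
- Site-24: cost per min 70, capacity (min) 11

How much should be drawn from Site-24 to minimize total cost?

9

Fill from the cheapest source first.
Site-4 (40): use full 14 — 9 min to go.
Site-24 at 70: take 9 of its 11 — requirement met.
Site-2, Site-21, Site-29, Site-5: unused.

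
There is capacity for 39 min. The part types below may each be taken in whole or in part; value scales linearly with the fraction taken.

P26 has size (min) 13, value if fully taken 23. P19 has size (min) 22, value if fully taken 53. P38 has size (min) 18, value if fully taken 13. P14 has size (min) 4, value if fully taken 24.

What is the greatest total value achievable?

Rank by value-to-size ratio: P14 24/4≈6, P19 53/22≈2.41, P26 23/13≈1.77, P38 13/18≈0.722.
Take all of P14 (4 min, value 24) → 35 min left.
All 22 min of P19 fit (value 53) → 13 remain.
Take all of P26 (13 min, value 23) → 0 min left.
Total value = 100.

100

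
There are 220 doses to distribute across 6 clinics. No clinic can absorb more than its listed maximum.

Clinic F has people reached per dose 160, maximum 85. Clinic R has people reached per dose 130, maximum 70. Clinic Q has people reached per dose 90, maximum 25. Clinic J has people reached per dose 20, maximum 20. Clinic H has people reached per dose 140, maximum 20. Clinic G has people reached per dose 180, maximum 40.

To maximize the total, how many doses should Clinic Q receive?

Rank by people reached per dose: Clinic G 180 > Clinic F 160 > Clinic H 140 > Clinic R 130 > Clinic Q 90 > Clinic J 20.
Give Clinic G 40 to hit its cap of 40 ; 180 left.
Give Clinic F 85 to hit its cap of 85 ; 95 left.
Clinic H: +20 to 20 (cap) ; 75 left.
Clinic R: +70 to 70 (cap) ; 5 left.
Clinic Q: +5 (room for 25) → 5. Pool exhausted.

5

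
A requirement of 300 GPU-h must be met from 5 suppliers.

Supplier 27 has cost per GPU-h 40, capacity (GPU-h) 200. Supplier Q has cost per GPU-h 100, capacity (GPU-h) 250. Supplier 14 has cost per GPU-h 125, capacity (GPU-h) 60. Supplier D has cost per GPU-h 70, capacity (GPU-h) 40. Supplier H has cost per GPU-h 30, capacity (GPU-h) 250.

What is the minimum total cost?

9500

Use suppliers in increasing cost order.
Supplier H (30): use full 250 — 50 GPU-h to go.
Take 50 from Supplier 27 at 40 to finish.
Supplier D, Supplier Q, Supplier 14: unused.
Cost = 250×30 + 50×40 = 9500.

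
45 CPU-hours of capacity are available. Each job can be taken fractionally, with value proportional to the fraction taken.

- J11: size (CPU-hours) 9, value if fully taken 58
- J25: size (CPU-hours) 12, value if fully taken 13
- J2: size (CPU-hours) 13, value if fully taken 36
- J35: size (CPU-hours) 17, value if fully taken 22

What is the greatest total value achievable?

122.5

Sort by value density: J11 58/9≈6.44, J2 36/13≈2.77, J35 22/17≈1.29, J25 13/12≈1.08.
Take all of J11 (9 CPU-hours, value 58) ; 36 CPU-hours left.
J2: take in full, 13 CPU-hours for value 36 ; 23 left.
Take all of J35 (17 CPU-hours, value 22) ; 6 CPU-hours left.
Fill the last 6 CPU-hours with part of J25: 6/12 of it earns 6.5.
Total value = 122.5.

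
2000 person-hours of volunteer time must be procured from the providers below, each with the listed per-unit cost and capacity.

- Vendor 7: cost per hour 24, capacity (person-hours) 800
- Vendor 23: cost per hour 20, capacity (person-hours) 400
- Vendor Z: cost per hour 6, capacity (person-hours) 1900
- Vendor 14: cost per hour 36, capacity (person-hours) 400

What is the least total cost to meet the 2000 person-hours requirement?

Fill from the cheapest provider first.
Take 1900 from Vendor Z at 6 ; need 100 more.
Vendor 23 at 20: take 100 of its 400 ; requirement met.
Vendor 7, Vendor 14: unused.
Cost = 1900×6 + 100×20 = 13400.

13400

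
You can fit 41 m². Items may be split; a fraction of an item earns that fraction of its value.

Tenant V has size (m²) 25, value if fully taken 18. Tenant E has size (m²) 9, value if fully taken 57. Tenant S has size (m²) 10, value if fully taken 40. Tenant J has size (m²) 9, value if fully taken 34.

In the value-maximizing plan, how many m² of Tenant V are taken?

13

Best value per unit of size first: Tenant E 57/9≈6.33, Tenant S 40/10≈4, Tenant J 34/9≈3.78, Tenant V 18/25≈0.72.
Tenant E: take in full, 9 m² for value 57 ; 32 left.
Tenant S: take in full, 10 m² for value 40 ; 22 left.
All 9 m² of Tenant J fit (value 34) ; 13 remain.
Only 13 m² remain; take 13/25 of Tenant V for value 18×13/25 = 9.36.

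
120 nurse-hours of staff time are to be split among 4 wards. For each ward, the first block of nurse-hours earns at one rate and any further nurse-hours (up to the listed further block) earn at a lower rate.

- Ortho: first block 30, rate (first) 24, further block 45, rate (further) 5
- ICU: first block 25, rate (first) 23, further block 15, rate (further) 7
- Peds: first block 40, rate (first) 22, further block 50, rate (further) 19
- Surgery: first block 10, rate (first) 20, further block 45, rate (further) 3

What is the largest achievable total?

2660

Treat each block as its own option and order by rate: Ortho/tier1 24 > ICU/tier1 23 > Peds/tier1 22 > Surgery/tier1 20 > Peds/tier2 19 > ICU/tier2 7 > Ortho/tier2 5 > Surgery/tier2 3.
Ortho tier1 at 24: fill all 30 — 90 left.
Fill ICU tier1 block (25 at 23) — 65 left.
Fill Peds tier1 block (40 at 22) — 25 left.
Surgery/tier1 (20): +10 — 15 left.
Peds tier2 at 19: only 15 left, fill 15.
Total = 24×30 + 23×25 + 22×40 + 20×10 + 19×15 = 2660.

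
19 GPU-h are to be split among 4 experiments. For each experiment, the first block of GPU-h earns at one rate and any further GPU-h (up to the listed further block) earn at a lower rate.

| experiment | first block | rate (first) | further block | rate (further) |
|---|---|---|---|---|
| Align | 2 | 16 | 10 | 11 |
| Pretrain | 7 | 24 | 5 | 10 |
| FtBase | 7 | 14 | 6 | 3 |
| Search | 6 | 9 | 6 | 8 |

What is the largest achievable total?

331

Rank every tier by rate: Pretrain/tier1 24 > Align/tier1 16 > FtBase/tier1 14 > Align/tier2 11 > Pretrain/tier2 10 > Search/tier1 9 > Search/tier2 8 > FtBase/tier2 3.
Fill Pretrain tier1 block (7 at 24) → 12 left.
Fill Align tier1 block (2 at 16) → 10 left.
FtBase tier1 at 14: fill all 7 → 3 left.
Align/tier2: +3 of 10 at 11; pool empty.
Total = 24×7 + 16×2 + 14×7 + 11×3 = 331.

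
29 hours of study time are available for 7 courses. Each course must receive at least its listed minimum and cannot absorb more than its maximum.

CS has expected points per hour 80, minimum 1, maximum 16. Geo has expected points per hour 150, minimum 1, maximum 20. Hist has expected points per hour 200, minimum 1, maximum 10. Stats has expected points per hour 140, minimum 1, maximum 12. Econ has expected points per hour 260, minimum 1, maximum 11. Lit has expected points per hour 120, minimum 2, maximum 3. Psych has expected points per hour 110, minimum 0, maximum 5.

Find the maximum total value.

5920

Meeting every minimum uses 1+1+1+1+1+2+0 = 7 hours, leaving 22.
Rank by expected points per hour: Econ 260 > Hist 200 > Geo 150 > Stats 140 > Lit 120 > Psych 110 > CS 80.
Econ takes 10 more to reach its cap of 11 ; 12 left.
Give Hist 9 more to hit its cap of 10 ; 3 left.
Only 3 left; Geo takes them to reach 4.
Total = 80×1 + 150×4 + 200×10 + 140×1 + 260×11 + 120×2 = 5920.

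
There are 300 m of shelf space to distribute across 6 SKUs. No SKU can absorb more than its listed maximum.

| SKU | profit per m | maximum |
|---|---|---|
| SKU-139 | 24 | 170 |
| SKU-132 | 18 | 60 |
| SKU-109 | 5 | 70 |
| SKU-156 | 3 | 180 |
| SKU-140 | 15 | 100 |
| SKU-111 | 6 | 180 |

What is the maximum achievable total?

6210

Order the SKUs by profit per m: SKU-139 24 > SKU-132 18 > SKU-140 15 > SKU-111 6 > SKU-109 5 > SKU-156 3.
SKU-139: +170 to 170 (cap) ; 130 left.
SKU-132 takes 60 to reach its cap of 60 ; 70 left.
SKU-140: +70 (room for 100) → 70. Pool exhausted.
Total = 24×170 + 18×60 + 15×70 = 6210.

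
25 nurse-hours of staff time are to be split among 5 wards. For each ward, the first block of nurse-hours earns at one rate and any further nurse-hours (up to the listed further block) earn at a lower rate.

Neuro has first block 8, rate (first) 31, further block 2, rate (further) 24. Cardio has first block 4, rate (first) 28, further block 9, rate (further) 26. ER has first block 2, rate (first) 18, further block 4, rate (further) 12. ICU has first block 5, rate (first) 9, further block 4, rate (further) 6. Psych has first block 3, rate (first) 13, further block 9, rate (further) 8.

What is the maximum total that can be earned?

Treat each block as its own option and order by rate: Neuro/tier1 31 > Cardio/tier1 28 > Cardio/tier2 26 > Neuro/tier2 24 > ER/tier1 18 > Psych/tier1 13 > ER/tier2 12 > ICU/tier1 9 > Psych/tier2 8 > ICU/tier2 6.
Neuro/tier1 (31): +8 → 17 left.
Cardio/tier1 (28): +4 → 13 left.
Cardio tier2 at 26: fill all 9 → 4 left.
Neuro tier2 at 24: fill all 2 → 2 left.
ER tier1 at 18: fill all 2 → 0 left.
Total = 31×8 + 28×4 + 26×9 + 24×2 + 18×2 = 678.

678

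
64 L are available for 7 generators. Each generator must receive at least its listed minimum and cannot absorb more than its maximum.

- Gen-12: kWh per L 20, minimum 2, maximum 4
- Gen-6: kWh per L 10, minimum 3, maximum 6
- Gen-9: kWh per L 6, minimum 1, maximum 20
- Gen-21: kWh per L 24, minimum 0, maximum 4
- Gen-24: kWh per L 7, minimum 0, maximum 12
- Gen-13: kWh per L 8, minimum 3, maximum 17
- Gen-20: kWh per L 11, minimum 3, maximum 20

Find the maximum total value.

682

Meeting every minimum uses 2+3+1+0+0+3+3 = 12 L, leaving 52.
Highest kWh per L first: Gen-21 24 > Gen-12 20 > Gen-20 11 > Gen-6 10 > Gen-13 8 > Gen-24 7 > Gen-9 6.
Gen-21 takes 4 more to reach its cap of 4 — 48 left.
Give Gen-12 2 more to hit its cap of 4 — 46 left.
Give Gen-20 17 more to hit its cap of 20 — 29 left.
Gen-6: +3 to 6 (cap) — 26 left.
Gen-13 takes 14 more to reach its cap of 17 — 12 left.
Gen-24 takes 12 more to reach its cap of 12 — 0 left.
Total = 20×4 + 10×6 + 6×1 + 24×4 + 7×12 + 8×17 + 11×20 = 682.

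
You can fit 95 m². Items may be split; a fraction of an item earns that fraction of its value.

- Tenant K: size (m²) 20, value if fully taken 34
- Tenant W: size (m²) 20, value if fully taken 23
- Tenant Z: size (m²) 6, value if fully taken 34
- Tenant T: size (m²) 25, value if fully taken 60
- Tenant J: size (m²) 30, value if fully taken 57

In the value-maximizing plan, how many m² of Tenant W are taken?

14

Rank by value-to-size ratio: Tenant Z 34/6≈5.67, Tenant T 60/25≈2.4, Tenant J 57/30≈1.9, Tenant K 34/20≈1.7, Tenant W 23/20≈1.15.
Tenant Z: take in full, 6 m² for value 34 → 89 left.
All 25 m² of Tenant T fit (value 60) → 64 remain.
All 30 m² of Tenant J fit (value 57) → 34 remain.
All 20 m² of Tenant K fit (value 34) → 14 remain.
Only 14 m² remain; take 14/20 of Tenant W for value 23×14/20 = 16.1.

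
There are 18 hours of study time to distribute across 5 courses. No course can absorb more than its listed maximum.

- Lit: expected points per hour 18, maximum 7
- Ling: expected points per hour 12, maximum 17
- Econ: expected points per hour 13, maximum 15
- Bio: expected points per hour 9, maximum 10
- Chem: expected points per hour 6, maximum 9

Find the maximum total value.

269

Rank by expected points per hour: Lit 18 > Econ 13 > Ling 12 > Bio 9 > Chem 6.
Lit: +7 to 7 (cap) → 11 left.
Econ: +11 (room for 15) → 11. Pool exhausted.
Total = 18×7 + 13×11 = 269.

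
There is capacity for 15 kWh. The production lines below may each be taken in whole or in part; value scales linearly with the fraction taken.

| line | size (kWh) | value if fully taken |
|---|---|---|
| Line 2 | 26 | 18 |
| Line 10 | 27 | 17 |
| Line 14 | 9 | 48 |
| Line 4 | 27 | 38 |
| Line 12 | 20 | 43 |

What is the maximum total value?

Best value per unit of size first: Line 14 48/9≈5.33, Line 12 43/20≈2.15, Line 4 38/27≈1.41, Line 2 18/26≈0.692, Line 10 17/27≈0.63.
All 9 kWh of Line 14 fit (value 48) — 6 remain.
6 kWh left: a 6/20 share of Line 12 gives 43×6/20 = 12.9.
Total value = 60.9.

60.9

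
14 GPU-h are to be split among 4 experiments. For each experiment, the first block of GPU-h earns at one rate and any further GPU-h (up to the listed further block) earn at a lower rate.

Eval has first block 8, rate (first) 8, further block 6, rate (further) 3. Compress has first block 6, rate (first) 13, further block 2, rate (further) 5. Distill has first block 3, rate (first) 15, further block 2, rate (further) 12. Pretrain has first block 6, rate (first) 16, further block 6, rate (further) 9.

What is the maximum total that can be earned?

Rank every tier by rate: Pretrain/first 16 > Distill/first 15 > Compress/first 13 > Distill/second 12 > Pretrain/second 9 > Eval/first 8 > Compress/second 5 > Eval/second 3.
Pretrain first at 16: fill all 6 — 8 left.
Fill Distill first block (3 at 15) — 5 left.
Compress/first: +5 of 6 at 13; pool empty.
Total = 16×6 + 15×3 + 13×5 = 206.

206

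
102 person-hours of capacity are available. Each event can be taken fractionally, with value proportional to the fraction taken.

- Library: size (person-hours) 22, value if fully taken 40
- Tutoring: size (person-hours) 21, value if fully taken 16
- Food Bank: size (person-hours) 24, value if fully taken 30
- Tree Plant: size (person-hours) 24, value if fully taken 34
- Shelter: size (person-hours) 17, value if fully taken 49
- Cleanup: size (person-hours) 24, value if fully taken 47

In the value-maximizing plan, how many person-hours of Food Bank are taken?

Rank by value-to-size ratio: Shelter 49/17≈2.88, Cleanup 47/24≈1.96, Library 40/22≈1.82, Tree Plant 34/24≈1.42, Food Bank 30/24≈1.25, Tutoring 16/21≈0.762.
All 17 person-hours of Shelter fit (value 49) → 85 remain.
Take all of Cleanup (24 person-hours, value 47) → 61 person-hours left.
All 22 person-hours of Library fit (value 40) → 39 remain.
Tree Plant: take in full, 24 person-hours for value 34 → 15 left.
15 person-hours left: a 15/24 share of Food Bank gives 30×15/24 = 18.75.

15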